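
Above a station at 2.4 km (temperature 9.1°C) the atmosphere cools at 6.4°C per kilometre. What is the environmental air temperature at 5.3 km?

-9.46°C

Environmental to 5300 m: -6.4 × 2.9 km = -18.56°C, so T = -9.46°C.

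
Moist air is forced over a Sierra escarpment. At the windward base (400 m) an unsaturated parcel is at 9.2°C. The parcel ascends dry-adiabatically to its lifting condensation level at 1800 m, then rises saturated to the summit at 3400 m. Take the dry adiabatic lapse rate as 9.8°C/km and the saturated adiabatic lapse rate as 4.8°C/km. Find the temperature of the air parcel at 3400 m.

400–1800 m, dry: Δz = 1.4 km ⇒ ΔT = -13.72°C; T = -4.52°C
1800–3400 m, saturated: Δz = 1.6 km ⇒ ΔT = -7.68°C; T = -12.2°C

-12.2°C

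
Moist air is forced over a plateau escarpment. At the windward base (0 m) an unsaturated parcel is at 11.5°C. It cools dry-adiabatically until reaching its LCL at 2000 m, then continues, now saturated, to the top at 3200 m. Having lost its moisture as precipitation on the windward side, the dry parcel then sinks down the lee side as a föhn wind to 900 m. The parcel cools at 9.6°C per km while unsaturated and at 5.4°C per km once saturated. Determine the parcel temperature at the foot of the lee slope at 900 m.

7.9°C

0–2000 m, dry: Δz = 2 km ⇒ ΔT = -19.2°C; T = -7.7°C
2000–3200 m, saturated: Δz = 1.2 km ⇒ ΔT = -6.48°C; T = -14.18°C
3200–900 m, dry descent: Δz = 2.3 km ⇒ ΔT = +22.08°C; T = 7.9°C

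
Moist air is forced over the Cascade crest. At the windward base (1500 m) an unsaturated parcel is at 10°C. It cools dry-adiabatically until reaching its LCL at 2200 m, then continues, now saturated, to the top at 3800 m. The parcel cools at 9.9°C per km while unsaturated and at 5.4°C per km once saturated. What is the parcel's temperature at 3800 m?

1500–2200 m, dry: Δz = 0.7 km ⇒ ΔT = -6.93°C; T = 3.07°C
2200–3800 m, saturated: Δz = 1.6 km ⇒ ΔT = -8.64°C; T = -5.57°C

-5.57°C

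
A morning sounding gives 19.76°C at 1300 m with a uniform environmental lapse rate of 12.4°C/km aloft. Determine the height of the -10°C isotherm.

Height above start = (19.76 − (-10)) / 12.4 = 2.4 km
Altitude = 1300 m + 2400 m = 3700 m

3700 m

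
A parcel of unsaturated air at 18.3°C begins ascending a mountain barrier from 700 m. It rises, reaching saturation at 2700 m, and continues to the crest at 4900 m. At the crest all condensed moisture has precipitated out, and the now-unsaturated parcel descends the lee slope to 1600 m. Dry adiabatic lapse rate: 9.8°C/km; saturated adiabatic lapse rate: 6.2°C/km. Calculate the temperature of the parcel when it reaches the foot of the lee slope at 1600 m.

700–2700 m, dry: Δz = 2 km ⇒ ΔT = -19.6°C; T = -1.3°C
2700–4900 m, saturated: Δz = 2.2 km ⇒ ΔT = -13.64°C; T = -14.94°C
4900–1600 m, dry descent: Δz = 3.3 km ⇒ ΔT = +32.34°C; T = 17.4°C

17.4°C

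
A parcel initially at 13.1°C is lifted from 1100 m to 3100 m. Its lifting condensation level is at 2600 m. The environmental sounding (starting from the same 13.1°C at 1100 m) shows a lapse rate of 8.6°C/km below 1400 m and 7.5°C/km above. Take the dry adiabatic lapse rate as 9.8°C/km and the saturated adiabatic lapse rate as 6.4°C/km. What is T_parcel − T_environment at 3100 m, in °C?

-2.57°C (parcel cooler than environment)

Parcel:
  From 1100 m to 2600 m (dry): cools by 9.8 × 1.5 = 14.7°C, giving -1.6°C.
  From 2600 m to 3100 m (saturated): cools by 6.4 × 0.5 = 3.2°C, giving -4.8°C.
Environment:
  From 1100 m to 1400 m (environment, lower layer): cools by 8.6 × 0.3 = 2.58°C, giving 10.52°C.
  From 1400 m to 3100 m (environment, upper layer): cools by 7.5 × 1.7 = 12.75°C, giving -2.23°C.
T_parcel − T_env = -4.8 − (-2.23) = -2.57°C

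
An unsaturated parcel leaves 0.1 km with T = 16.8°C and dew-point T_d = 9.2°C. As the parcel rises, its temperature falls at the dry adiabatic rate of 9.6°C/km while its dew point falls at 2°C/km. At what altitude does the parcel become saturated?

T and T_d converge at 9.6 − 2 = 7.6°C per km
Height above start = (16.8 − 9.2) / 7.6 = 1 km
LCL altitude = 100 m + 1000 m = 1100 m

1.1 km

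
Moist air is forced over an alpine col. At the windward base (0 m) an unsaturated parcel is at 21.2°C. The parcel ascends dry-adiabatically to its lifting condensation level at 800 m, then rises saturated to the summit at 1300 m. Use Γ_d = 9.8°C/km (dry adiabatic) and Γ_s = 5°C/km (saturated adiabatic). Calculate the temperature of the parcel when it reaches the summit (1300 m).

From 0 m to 800 m (dry): cools by 9.8 × 0.8 = 7.84°C, giving 13.36°C.
From 800 m to 1300 m (saturated): cools by 5 × 0.5 = 2.5°C, giving 10.86°C.

10.86°C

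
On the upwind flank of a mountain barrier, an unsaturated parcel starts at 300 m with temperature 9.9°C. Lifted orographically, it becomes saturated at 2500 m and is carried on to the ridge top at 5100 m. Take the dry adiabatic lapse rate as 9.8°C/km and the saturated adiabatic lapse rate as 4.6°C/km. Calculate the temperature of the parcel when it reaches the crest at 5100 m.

300 → 2500 m (dry, 9.8°C/km): ΔT = -9.8 × 2.2 = -21.56°C → T = -11.66°C
2500 → 5100 m (saturated, 4.6°C/km): ΔT = -4.6 × 2.6 = -11.96°C → T = -23.62°C

-23.62°C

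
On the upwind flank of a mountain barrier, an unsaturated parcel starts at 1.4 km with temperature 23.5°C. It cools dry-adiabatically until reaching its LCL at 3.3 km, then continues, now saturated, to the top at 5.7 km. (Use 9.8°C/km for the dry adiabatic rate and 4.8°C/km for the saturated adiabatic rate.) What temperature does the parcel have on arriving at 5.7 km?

-6.64°C

Dry to 3300 m: -9.8 × 1.9 km = -18.62°C, so T = 4.88°C.
Saturated to 5700 m: -4.8 × 2.4 km = -11.52°C, so T = -6.64°C.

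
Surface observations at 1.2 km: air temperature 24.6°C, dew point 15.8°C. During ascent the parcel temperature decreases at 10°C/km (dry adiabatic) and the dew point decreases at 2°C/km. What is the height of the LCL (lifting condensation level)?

2.3 km

T and T_d converge at 10 − 2 = 8°C per km
Height above start = (24.6 − 15.8) / 8 = 1.1 km
LCL altitude = 1200 m + 1100 m = 2300 m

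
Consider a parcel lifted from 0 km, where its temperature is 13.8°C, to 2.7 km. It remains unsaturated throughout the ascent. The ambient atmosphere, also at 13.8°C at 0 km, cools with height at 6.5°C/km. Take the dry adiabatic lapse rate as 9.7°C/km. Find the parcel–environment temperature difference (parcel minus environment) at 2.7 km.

-8.64°C (parcel cooler than environment)

Parcel:
  Dry to 2700 m: -9.7 × 2.7 km = -26.19°C, so T = -12.39°C.
Environment:
  Environment to 2700 m: -6.5 × 2.7 km = -17.55°C, so T = -3.75°C.
T_parcel − T_env = -12.39 − (-3.75) = -8.64°C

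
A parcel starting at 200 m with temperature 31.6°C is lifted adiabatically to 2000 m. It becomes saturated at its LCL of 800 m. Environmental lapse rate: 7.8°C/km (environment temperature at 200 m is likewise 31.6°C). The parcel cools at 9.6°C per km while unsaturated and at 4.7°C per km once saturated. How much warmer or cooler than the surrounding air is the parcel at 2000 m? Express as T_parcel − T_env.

Parcel:
  200–800 m, dry: Δz = 0.6 km ⇒ ΔT = -5.76°C; T = 25.84°C
  800–2000 m, saturated: Δz = 1.2 km ⇒ ΔT = -5.64°C; T = 20.2°C
Environment:
  200–2000 m, environment: Δz = 1.8 km ⇒ ΔT = -14.04°C; T = 17.56°C
T_parcel − T_env = 20.2 − 17.56 = +2.64°C

+2.64°C (parcel warmer than environment)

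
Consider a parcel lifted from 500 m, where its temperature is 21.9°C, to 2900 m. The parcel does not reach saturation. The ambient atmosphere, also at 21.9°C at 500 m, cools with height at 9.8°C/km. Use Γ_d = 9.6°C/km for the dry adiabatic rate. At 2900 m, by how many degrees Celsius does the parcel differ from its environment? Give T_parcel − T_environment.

+0.48°C (parcel warmer than environment)

Parcel:
  From 500 m to 2900 m (dry): cools by 9.6 × 2.4 = 23.04°C, giving -1.14°C.
Environment:
  From 500 m to 2900 m (environment): cools by 9.8 × 2.4 = 23.52°C, giving -1.62°C.
T_parcel − T_env = -1.14 − (-1.62) = +0.48°C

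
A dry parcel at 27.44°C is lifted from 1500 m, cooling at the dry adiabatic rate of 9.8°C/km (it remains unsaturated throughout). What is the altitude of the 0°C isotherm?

4300 m

Height above start = (27.44 − 0) / 9.8 = 2.8 km
Altitude = 1500 m + 2800 m = 4300 m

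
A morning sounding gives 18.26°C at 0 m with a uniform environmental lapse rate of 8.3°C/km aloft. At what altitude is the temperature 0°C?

Height above start = (18.26 − 0) / 8.3 = 2.2 km
Altitude = 0 m + 2200 m = 2200 m

2200 m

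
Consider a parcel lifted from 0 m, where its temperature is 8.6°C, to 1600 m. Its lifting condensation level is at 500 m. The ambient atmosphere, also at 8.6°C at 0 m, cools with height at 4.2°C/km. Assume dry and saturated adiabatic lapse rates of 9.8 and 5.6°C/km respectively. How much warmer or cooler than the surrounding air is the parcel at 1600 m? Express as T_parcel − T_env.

Parcel:
  Dry to 500 m: -9.8 × 0.5 km = -4.9°C, so T = 3.7°C.
  Saturated to 1600 m: -5.6 × 1.1 km = -6.16°C, so T = -2.46°C.
Environment:
  Environment to 1600 m: -4.2 × 1.6 km = -6.72°C, so T = 1.88°C.
T_parcel − T_env = -2.46 − 1.88 = -4.34°C

-4.34°C (parcel cooler than environment)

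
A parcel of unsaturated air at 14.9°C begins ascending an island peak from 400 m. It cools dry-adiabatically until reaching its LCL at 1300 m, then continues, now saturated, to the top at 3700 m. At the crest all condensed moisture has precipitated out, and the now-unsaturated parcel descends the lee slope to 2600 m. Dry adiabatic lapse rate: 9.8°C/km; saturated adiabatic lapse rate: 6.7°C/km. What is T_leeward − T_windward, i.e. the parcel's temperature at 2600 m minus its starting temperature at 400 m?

-14.12°C

From 400 m to 1300 m (dry): cools by 9.8 × 0.9 = 8.82°C, giving 6.08°C.
From 1300 m to 3700 m (saturated): cools by 6.7 × 2.4 = 16.08°C, giving -10°C.
From 3700 m to 2600 m (dry descent): warms by 9.8 × 1.1 = 10.78°C, giving 0.78°C.
Net change vs windward start: 0.78 − 14.9 = -14.12°C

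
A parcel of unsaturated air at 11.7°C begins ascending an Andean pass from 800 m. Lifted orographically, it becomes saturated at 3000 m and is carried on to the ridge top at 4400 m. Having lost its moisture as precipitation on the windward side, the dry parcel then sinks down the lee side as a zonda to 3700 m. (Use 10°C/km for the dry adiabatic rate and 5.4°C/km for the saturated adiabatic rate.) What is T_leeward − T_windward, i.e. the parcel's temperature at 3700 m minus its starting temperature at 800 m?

-22.56°C

800 → 3000 m (dry, 10°C/km): ΔT = -10 × 2.2 = -22°C → T = -10.3°C
3000 → 4400 m (saturated, 5.4°C/km): ΔT = -5.4 × 1.4 = -7.56°C → T = -17.86°C
4400 → 3700 m (dry descent, 10°C/km): ΔT = +10 × 0.7 = +7°C → T = -10.86°C
Net change vs windward start: -10.86 − 11.7 = -22.56°C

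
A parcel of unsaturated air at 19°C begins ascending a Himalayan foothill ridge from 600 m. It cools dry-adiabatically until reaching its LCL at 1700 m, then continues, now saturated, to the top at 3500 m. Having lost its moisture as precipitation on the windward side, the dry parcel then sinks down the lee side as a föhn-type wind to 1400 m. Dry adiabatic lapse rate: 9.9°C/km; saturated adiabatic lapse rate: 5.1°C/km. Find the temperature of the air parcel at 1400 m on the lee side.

19.72°C

600–1700 m, dry: Δz = 1.1 km ⇒ ΔT = -10.89°C; T = 8.11°C
1700–3500 m, saturated: Δz = 1.8 km ⇒ ΔT = -9.18°C; T = -1.07°C
3500–1400 m, dry descent: Δz = 2.1 km ⇒ ΔT = +20.79°C; T = 19.72°C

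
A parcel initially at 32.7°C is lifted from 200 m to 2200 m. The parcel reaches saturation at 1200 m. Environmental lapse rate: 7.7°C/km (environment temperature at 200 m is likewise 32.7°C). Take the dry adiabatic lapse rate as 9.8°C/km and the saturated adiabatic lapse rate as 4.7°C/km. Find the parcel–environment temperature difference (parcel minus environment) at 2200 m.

Parcel:
  200–1200 m, dry: Δz = 1 km ⇒ ΔT = -9.8°C; T = 22.9°C
  1200–2200 m, saturated: Δz = 1 km ⇒ ΔT = -4.7°C; T = 18.2°C
Environment:
  200–2200 m, environment: Δz = 2 km ⇒ ΔT = -15.4°C; T = 17.3°C
T_parcel − T_env = 18.2 − 17.3 = +0.9°C

+0.9°C (parcel warmer than environment)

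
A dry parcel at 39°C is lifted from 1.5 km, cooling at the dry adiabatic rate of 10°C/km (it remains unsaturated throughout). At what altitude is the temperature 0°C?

Height above start = (39 − 0) / 10 = 3.9 km
Altitude = 1500 m + 3900 m = 5400 m

5.4 km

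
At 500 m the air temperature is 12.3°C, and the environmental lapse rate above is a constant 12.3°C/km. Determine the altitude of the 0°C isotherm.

Height above start = (12.3 − 0) / 12.3 = 1 km
Altitude = 500 m + 1000 m = 1500 m

1500 m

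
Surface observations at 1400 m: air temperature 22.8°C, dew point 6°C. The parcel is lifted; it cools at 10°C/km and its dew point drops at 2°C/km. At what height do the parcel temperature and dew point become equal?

T and T_d converge at 10 − 2 = 8°C per km
Height above start = (22.8 − 6) / 8 = 2.1 km
LCL altitude = 1400 m + 2100 m = 3500 m

3500 m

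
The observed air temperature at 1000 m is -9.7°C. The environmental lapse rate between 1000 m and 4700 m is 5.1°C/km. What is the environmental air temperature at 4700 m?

-28.57°C

Environmental to 4700 m: -5.1 × 3.7 km = -18.87°C, so T = -28.57°C.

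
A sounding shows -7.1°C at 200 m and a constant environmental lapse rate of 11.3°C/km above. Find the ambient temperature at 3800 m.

200 → 3800 m (environmental, 11.3°C/km): ΔT = -11.3 × 3.6 = -40.68°C → T = -47.78°C

-47.78°C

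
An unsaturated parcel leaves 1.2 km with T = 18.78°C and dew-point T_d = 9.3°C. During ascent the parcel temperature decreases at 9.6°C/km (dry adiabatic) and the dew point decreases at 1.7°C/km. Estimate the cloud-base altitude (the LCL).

T and T_d converge at 9.6 − 1.7 = 7.9°C per km
Height above start = (18.78 − 9.3) / 7.9 = 1.2 km
LCL altitude = 1200 m + 1200 m = 2400 m

2.4 km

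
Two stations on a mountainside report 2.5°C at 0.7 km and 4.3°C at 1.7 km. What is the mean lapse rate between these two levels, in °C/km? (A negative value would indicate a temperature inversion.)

Γ = −ΔT/Δz = (2.5 − 4.3) / (1700 − 700) m
  = -1.8°C / 1 km = -1.8°C/km

-1.8°C/km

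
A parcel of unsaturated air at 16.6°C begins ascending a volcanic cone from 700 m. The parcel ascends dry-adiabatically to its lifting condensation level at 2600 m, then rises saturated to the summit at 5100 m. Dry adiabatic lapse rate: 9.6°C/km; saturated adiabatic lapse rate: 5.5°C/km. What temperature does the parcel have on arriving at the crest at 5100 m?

Dry to 2600 m: -9.6 × 1.9 km = -18.24°C, so T = -1.64°C.
Saturated to 5100 m: -5.5 × 2.5 km = -13.75°C, so T = -15.39°C.

-15.39°C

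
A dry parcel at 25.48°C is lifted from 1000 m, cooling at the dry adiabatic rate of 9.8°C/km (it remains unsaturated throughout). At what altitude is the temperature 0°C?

Height above start = (25.48 − 0) / 9.8 = 2.6 km
Altitude = 1000 m + 2600 m = 3600 m

3600 m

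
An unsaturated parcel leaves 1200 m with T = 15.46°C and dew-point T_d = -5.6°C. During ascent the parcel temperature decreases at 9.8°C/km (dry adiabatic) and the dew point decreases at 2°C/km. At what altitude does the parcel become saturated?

3900 m

T and T_d converge at 9.8 − 2 = 7.8°C per km
Height above start = (15.46 − (-5.6)) / 7.8 = 2.7 km
LCL altitude = 1200 m + 2700 m = 3900 m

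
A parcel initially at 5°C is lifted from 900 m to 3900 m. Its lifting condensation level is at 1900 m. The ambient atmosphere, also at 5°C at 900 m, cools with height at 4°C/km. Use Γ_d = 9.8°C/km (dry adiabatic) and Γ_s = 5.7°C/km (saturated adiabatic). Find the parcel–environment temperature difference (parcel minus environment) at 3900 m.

Parcel:
  900 → 1900 m (dry, 9.8°C/km): ΔT = -9.8 × 1 = -9.8°C → T = -4.8°C
  1900 → 3900 m (saturated, 5.7°C/km): ΔT = -5.7 × 2 = -11.4°C → T = -16.2°C
Environment:
  900 → 3900 m (environment, 4°C/km): ΔT = -4 × 3 = -12°C → T = -7°C
T_parcel − T_env = -16.2 − (-7) = -9.2°C

-9.2°C (parcel cooler than environment)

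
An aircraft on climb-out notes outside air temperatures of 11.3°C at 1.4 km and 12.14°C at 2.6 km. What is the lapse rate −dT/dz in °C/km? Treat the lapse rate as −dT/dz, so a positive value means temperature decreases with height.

Γ = −ΔT/Δz = (11.3 − 12.14) / (2600 − 1400) m
  = -0.84°C / 1.2 km = -0.7°C/km

-0.7°C/km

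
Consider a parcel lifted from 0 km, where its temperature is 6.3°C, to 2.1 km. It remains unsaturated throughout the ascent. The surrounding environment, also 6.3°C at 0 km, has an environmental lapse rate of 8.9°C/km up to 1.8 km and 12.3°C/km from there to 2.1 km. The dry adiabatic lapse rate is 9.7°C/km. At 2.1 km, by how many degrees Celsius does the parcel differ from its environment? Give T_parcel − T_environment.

Parcel:
  0–2100 m, dry: Δz = 2.1 km ⇒ ΔT = -20.37°C; T = -14.07°C
Environment:
  0–1800 m, environment, lower layer: Δz = 1.8 km ⇒ ΔT = -16.02°C; T = -9.72°C
  1800–2100 m, environment, upper layer: Δz = 0.3 km ⇒ ΔT = -3.69°C; T = -13.41°C
T_parcel − T_env = -14.07 − (-13.41) = -0.66°C

-0.66°C (parcel cooler than environment)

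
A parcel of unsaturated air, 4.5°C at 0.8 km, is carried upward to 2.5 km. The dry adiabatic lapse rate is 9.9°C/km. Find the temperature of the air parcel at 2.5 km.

800–2500 m, dry adiabatic: Δz = 1.7 km ⇒ ΔT = -16.83°C; T = -12.33°C

-12.33°C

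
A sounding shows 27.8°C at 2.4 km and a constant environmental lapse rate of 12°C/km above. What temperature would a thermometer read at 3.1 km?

Environmental to 3100 m: -12 × 0.7 km = -8.4°C, so T = 19.4°C.

19.4°C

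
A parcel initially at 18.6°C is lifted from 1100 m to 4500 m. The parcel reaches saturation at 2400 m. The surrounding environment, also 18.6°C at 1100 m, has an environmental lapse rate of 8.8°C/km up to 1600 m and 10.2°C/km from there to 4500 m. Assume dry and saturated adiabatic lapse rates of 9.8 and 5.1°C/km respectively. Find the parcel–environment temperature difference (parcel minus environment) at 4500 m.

+10.53°C (parcel warmer than environment)

Parcel:
  Dry to 2400 m: -9.8 × 1.3 km = -12.74°C, so T = 5.86°C.
  Saturated to 4500 m: -5.1 × 2.1 km = -10.71°C, so T = -4.85°C.
Environment:
  Environment, lower layer to 1600 m: -8.8 × 0.5 km = -4.4°C, so T = 14.2°C.
  Environment, upper layer to 4500 m: -10.2 × 2.9 km = -29.58°C, so T = -15.38°C.
T_parcel − T_env = -4.85 − (-15.38) = +10.53°C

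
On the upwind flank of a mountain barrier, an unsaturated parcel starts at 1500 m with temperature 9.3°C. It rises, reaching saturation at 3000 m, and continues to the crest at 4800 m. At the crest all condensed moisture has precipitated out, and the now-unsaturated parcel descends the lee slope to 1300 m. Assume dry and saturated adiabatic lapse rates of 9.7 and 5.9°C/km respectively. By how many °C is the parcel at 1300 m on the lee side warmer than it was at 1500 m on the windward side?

Dry to 3000 m: -9.7 × 1.5 km = -14.55°C, so T = -5.25°C.
Saturated to 4800 m: -5.9 × 1.8 km = -10.62°C, so T = -15.87°C.
Dry descent to 1300 m: +9.7 × 3.5 km = +33.95°C, so T = 18.08°C.
Net change vs windward start: 18.08 − 9.3 = +8.78°C

+8.78°C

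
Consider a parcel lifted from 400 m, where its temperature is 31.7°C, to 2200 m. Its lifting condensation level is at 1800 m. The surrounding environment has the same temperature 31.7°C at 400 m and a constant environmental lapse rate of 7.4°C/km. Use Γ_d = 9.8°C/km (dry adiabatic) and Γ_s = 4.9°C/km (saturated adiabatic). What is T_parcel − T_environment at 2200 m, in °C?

Parcel:
  Dry to 1800 m: -9.8 × 1.4 km = -13.72°C, so T = 17.98°C.
  Saturated to 2200 m: -4.9 × 0.4 km = -1.96°C, so T = 16.02°C.
Environment:
  Environment to 2200 m: -7.4 × 1.8 km = -13.32°C, so T = 18.38°C.
T_parcel − T_env = 16.02 − 18.38 = -2.36°C

-2.36°C (parcel cooler than environment)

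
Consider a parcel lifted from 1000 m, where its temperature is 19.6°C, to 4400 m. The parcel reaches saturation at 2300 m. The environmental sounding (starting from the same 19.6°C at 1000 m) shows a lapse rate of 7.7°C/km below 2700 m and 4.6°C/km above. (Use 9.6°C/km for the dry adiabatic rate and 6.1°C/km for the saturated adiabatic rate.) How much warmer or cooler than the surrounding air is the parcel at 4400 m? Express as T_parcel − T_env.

Parcel:
  1000–2300 m, dry: Δz = 1.3 km ⇒ ΔT = -12.48°C; T = 7.12°C
  2300–4400 m, saturated: Δz = 2.1 km ⇒ ΔT = -12.81°C; T = -5.69°C
Environment:
  1000–2700 m, environment, lower layer: Δz = 1.7 km ⇒ ΔT = -13.09°C; T = 6.51°C
  2700–4400 m, environment, upper layer: Δz = 1.7 km ⇒ ΔT = -7.82°C; T = -1.31°C
T_parcel − T_env = -5.69 − (-1.31) = -4.38°C

-4.38°C (parcel cooler than environment)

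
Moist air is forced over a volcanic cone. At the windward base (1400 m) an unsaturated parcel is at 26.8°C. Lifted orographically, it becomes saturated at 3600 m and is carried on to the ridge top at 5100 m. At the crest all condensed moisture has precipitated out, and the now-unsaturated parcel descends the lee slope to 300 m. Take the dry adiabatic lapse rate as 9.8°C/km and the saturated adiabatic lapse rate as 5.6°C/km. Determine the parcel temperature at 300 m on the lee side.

1400–3600 m, dry: Δz = 2.2 km ⇒ ΔT = -21.56°C; T = 5.24°C
3600–5100 m, saturated: Δz = 1.5 km ⇒ ΔT = -8.4°C; T = -3.16°C
5100–300 m, dry descent: Δz = 4.8 km ⇒ ΔT = +47.04°C; T = 43.88°C

43.88°C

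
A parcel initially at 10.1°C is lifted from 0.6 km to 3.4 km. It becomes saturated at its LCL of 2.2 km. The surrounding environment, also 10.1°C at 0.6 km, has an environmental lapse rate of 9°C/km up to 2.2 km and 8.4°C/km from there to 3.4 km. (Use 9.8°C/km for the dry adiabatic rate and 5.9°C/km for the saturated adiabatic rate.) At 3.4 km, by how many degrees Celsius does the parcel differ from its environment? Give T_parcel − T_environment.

Parcel:
  From 600 m to 2200 m (dry): cools by 9.8 × 1.6 = 15.68°C, giving -5.58°C.
  From 2200 m to 3400 m (saturated): cools by 5.9 × 1.2 = 7.08°C, giving -12.66°C.
Environment:
  From 600 m to 2200 m (environment, lower layer): cools by 9 × 1.6 = 14.4°C, giving -4.3°C.
  From 2200 m to 3400 m (environment, upper layer): cools by 8.4 × 1.2 = 10.08°C, giving -14.38°C.
T_parcel − T_env = -12.66 − (-14.38) = +1.72°C

+1.72°C (parcel warmer than environment)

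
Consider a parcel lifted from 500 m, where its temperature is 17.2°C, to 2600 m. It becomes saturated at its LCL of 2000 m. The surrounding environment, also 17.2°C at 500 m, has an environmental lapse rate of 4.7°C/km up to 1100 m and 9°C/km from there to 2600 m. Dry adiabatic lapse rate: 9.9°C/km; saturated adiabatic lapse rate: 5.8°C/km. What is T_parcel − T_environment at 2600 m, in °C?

Parcel:
  500 → 2000 m (dry, 9.9°C/km): ΔT = -9.9 × 1.5 = -14.85°C → T = 2.35°C
  2000 → 2600 m (saturated, 5.8°C/km): ΔT = -5.8 × 0.6 = -3.48°C → T = -1.13°C
Environment:
  500 → 1100 m (environment, lower layer, 4.7°C/km): ΔT = -4.7 × 0.6 = -2.82°C → T = 14.38°C
  1100 → 2600 m (environment, upper layer, 9°C/km): ΔT = -9 × 1.5 = -13.5°C → T = 0.88°C
T_parcel − T_env = -1.13 − 0.88 = -2.01°C

-2.01°C (parcel cooler than environment)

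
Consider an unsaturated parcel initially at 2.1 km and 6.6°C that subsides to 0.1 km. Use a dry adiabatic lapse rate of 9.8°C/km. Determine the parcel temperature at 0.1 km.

2100–100 m, dry adiabatic: Δz = 2 km ⇒ ΔT = +19.6°C; T = 26.2°C

26.2°C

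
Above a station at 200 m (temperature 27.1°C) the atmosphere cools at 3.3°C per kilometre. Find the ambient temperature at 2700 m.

200 → 2700 m (environmental, 3.3°C/km): ΔT = -3.3 × 2.5 = -8.25°C → T = 18.85°C

18.85°C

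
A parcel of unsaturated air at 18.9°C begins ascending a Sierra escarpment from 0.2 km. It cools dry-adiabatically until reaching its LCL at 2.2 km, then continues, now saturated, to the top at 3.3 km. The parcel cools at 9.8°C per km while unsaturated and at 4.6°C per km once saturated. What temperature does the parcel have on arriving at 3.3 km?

From 200 m to 2200 m (dry): cools by 9.8 × 2 = 19.6°C, giving -0.7°C.
From 2200 m to 3300 m (saturated): cools by 4.6 × 1.1 = 5.06°C, giving -5.76°C.

-5.76°C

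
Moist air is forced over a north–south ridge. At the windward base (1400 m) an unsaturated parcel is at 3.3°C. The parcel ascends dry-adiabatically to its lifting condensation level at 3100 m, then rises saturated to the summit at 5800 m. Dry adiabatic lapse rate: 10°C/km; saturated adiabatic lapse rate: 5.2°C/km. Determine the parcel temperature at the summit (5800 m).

From 1400 m to 3100 m (dry): cools by 10 × 1.7 = 17°C, giving -13.7°C.
From 3100 m to 5800 m (saturated): cools by 5.2 × 2.7 = 14.04°C, giving -27.74°C.

-27.74°C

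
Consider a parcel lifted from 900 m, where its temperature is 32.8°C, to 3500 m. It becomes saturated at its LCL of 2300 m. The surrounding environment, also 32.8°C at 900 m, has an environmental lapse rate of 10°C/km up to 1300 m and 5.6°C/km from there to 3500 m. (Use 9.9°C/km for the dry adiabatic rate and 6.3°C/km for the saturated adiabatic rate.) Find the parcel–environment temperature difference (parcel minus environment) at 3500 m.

Parcel:
  900–2300 m, dry: Δz = 1.4 km ⇒ ΔT = -13.86°C; T = 18.94°C
  2300–3500 m, saturated: Δz = 1.2 km ⇒ ΔT = -7.56°C; T = 11.38°C
Environment:
  900–1300 m, environment, lower layer: Δz = 0.4 km ⇒ ΔT = -4°C; T = 28.8°C
  1300–3500 m, environment, upper layer: Δz = 2.2 km ⇒ ΔT = -12.32°C; T = 16.48°C
T_parcel − T_env = 11.38 − 16.48 = -5.1°C

-5.1°C (parcel cooler than environment)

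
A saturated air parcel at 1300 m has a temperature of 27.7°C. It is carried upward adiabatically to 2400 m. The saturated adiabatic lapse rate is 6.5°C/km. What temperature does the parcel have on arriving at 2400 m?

20.55°C

1300 → 2400 m (saturated adiabatic, 6.5°C/km): ΔT = -6.5 × 1.1 = -7.15°C → T = 20.55°C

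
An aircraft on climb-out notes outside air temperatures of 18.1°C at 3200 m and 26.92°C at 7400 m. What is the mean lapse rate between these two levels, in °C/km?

-2.1°C/km

Γ = −ΔT/Δz = (18.1 − 26.92) / (7400 − 3200) m
  = -8.82°C / 4.2 km = -2.1°C/km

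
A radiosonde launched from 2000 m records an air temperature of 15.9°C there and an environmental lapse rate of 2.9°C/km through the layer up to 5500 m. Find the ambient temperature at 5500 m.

2000–5500 m, environmental: Δz = 3.5 km ⇒ ΔT = -10.15°C; T = 5.75°C

5.75°C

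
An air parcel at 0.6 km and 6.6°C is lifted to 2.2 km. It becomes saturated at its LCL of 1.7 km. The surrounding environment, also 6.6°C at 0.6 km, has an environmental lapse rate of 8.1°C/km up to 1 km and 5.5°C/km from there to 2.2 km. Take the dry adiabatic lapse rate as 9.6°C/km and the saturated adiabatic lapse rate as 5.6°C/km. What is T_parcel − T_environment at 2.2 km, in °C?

-3.52°C (parcel cooler than environment)

Parcel:
  600–1700 m, dry: Δz = 1.1 km ⇒ ΔT = -10.56°C; T = -3.96°C
  1700–2200 m, saturated: Δz = 0.5 km ⇒ ΔT = -2.8°C; T = -6.76°C
Environment:
  600–1000 m, environment, lower layer: Δz = 0.4 km ⇒ ΔT = -3.24°C; T = 3.36°C
  1000–2200 m, environment, upper layer: Δz = 1.2 km ⇒ ΔT = -6.6°C; T = -3.24°C
T_parcel − T_env = -6.76 − (-3.24) = -3.52°C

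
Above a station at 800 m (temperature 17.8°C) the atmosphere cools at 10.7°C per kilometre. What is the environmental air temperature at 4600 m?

-22.86°C

800–4600 m, environmental: Δz = 3.8 km ⇒ ΔT = -40.66°C; T = -22.86°C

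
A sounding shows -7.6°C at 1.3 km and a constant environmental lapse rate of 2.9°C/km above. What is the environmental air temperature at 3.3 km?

-13.4°C

1300–3300 m, environmental: Δz = 2 km ⇒ ΔT = -5.8°C; T = -13.4°C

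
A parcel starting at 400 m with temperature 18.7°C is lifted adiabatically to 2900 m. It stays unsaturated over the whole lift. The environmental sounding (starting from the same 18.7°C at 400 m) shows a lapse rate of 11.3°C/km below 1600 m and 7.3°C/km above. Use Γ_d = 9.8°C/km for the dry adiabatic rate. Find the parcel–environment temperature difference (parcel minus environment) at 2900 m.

Parcel:
  Dry to 2900 m: -9.8 × 2.5 km = -24.5°C, so T = -5.8°C.
Environment:
  Environment, lower layer to 1600 m: -11.3 × 1.2 km = -13.56°C, so T = 5.14°C.
  Environment, upper layer to 2900 m: -7.3 × 1.3 km = -9.49°C, so T = -4.35°C.
T_parcel − T_env = -5.8 − (-4.35) = -1.45°C

-1.45°C (parcel cooler than environment)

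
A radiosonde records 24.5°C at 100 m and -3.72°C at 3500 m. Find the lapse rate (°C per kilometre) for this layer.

Γ = −ΔT/Δz = (24.5 − (-3.72)) / (3500 − 100) m
  = 28.22°C / 3.4 km = 8.3°C/km

8.3°C/km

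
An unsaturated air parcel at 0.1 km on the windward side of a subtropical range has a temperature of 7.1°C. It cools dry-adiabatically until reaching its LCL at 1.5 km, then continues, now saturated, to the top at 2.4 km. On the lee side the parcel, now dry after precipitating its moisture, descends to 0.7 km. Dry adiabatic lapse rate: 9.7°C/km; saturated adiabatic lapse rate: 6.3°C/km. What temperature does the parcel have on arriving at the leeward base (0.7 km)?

4.34°C

From 100 m to 1500 m (dry): cools by 9.7 × 1.4 = 13.58°C, giving -6.48°C.
From 1500 m to 2400 m (saturated): cools by 6.3 × 0.9 = 5.67°C, giving -12.15°C.
From 2400 m to 700 m (dry descent): warms by 9.7 × 1.7 = 16.49°C, giving 4.34°C.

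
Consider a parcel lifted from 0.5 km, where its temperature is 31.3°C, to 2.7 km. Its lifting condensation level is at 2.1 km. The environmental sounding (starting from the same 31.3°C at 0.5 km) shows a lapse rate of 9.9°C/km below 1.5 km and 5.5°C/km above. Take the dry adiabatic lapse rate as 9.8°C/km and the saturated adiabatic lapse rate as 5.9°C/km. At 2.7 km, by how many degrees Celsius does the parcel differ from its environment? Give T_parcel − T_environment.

-2.72°C (parcel cooler than environment)

Parcel:
  From 500 m to 2100 m (dry): cools by 9.8 × 1.6 = 15.68°C, giving 15.62°C.
  From 2100 m to 2700 m (saturated): cools by 5.9 × 0.6 = 3.54°C, giving 12.08°C.
Environment:
  From 500 m to 1500 m (environment, lower layer): cools by 9.9 × 1 = 9.9°C, giving 21.4°C.
  From 1500 m to 2700 m (environment, upper layer): cools by 5.5 × 1.2 = 6.6°C, giving 14.8°C.
T_parcel − T_env = 12.08 − 14.8 = -2.72°C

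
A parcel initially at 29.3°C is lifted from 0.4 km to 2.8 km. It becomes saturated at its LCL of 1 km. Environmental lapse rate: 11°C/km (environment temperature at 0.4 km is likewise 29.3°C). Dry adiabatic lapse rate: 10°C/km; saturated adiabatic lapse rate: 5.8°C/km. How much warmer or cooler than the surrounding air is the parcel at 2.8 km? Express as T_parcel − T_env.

+9.96°C (parcel warmer than environment)

Parcel:
  400 → 1000 m (dry, 10°C/km): ΔT = -10 × 0.6 = -6°C → T = 23.3°C
  1000 → 2800 m (saturated, 5.8°C/km): ΔT = -5.8 × 1.8 = -10.44°C → T = 12.86°C
Environment:
  400 → 2800 m (environment, 11°C/km): ΔT = -11 × 2.4 = -26.4°C → T = 2.9°C
T_parcel − T_env = 12.86 − 2.9 = +9.96°C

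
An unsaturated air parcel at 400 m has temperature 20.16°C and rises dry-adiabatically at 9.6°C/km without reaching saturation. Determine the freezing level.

Height above start = (20.16 − 0) / 9.6 = 2.1 km
Altitude = 400 m + 2100 m = 2500 m

2500 m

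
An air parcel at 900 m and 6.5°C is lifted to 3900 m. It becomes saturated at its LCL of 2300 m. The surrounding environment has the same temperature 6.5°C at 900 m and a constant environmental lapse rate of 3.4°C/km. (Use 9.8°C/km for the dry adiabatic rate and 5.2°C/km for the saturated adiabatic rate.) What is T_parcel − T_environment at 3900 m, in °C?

-11.84°C (parcel cooler than environment)

Parcel:
  900 → 2300 m (dry, 9.8°C/km): ΔT = -9.8 × 1.4 = -13.72°C → T = -7.22°C
  2300 → 3900 m (saturated, 5.2°C/km): ΔT = -5.2 × 1.6 = -8.32°C → T = -15.54°C
Environment:
  900 → 3900 m (environment, 3.4°C/km): ΔT = -3.4 × 3 = -10.2°C → T = -3.7°C
T_parcel − T_env = -15.54 − (-3.7) = -11.84°C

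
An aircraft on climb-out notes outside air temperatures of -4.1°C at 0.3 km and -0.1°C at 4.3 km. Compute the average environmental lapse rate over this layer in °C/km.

Γ = −ΔT/Δz = (-4.1 − (-0.1)) / (4300 − 300) m
  = -4°C / 4 km = -1°C/km

-1°C/km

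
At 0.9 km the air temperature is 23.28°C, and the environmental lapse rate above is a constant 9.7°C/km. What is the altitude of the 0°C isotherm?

Height above start = (23.28 − 0) / 9.7 = 2.4 km
Altitude = 900 m + 2400 m = 3300 m

3.3 km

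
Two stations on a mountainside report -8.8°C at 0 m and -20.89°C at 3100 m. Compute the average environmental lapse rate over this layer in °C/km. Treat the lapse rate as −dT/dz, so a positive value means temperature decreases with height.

Γ = −ΔT/Δz = (-8.8 − (-20.89)) / (3100 − 0) m
  = 12.09°C / 3.1 km = 3.9°C/km

3.9°C/km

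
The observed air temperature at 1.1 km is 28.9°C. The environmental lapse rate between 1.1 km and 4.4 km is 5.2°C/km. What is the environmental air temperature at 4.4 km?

11.74°C

Environmental to 4400 m: -5.2 × 3.3 km = -17.16°C, so T = 11.74°C.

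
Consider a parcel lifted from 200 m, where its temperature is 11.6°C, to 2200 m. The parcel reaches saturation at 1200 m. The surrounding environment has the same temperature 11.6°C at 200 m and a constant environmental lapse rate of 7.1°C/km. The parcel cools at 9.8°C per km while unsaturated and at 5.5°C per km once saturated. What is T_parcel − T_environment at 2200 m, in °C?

Parcel:
  Dry to 1200 m: -9.8 × 1 km = -9.8°C, so T = 1.8°C.
  Saturated to 2200 m: -5.5 × 1 km = -5.5°C, so T = -3.7°C.
Environment:
  Environment to 2200 m: -7.1 × 2 km = -14.2°C, so T = -2.6°C.
T_parcel − T_env = -3.7 − (-2.6) = -1.1°C

-1.1°C (parcel cooler than environment)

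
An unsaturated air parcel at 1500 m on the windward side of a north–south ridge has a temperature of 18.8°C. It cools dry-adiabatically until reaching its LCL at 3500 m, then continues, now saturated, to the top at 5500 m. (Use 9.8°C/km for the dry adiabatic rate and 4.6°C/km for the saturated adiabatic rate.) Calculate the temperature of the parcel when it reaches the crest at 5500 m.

1500–3500 m, dry: Δz = 2 km ⇒ ΔT = -19.6°C; T = -0.8°C
3500–5500 m, saturated: Δz = 2 km ⇒ ΔT = -9.2°C; T = -10°C

-10°C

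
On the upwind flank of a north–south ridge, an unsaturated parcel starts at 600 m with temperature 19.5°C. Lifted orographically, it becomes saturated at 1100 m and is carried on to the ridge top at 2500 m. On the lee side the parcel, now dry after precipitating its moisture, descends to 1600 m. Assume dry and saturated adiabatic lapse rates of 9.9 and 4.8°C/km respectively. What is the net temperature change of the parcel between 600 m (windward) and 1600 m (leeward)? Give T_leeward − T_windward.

600–1100 m, dry: Δz = 0.5 km ⇒ ΔT = -4.95°C; T = 14.55°C
1100–2500 m, saturated: Δz = 1.4 km ⇒ ΔT = -6.72°C; T = 7.83°C
2500–1600 m, dry descent: Δz = 0.9 km ⇒ ΔT = +8.91°C; T = 16.74°C
Net change vs windward start: 16.74 − 19.5 = -2.76°C

-2.76°C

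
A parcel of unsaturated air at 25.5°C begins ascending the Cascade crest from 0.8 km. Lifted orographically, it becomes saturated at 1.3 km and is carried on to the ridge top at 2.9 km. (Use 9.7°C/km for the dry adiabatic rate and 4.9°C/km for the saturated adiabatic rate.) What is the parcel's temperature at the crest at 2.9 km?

From 800 m to 1300 m (dry): cools by 9.7 × 0.5 = 4.85°C, giving 20.65°C.
From 1300 m to 2900 m (saturated): cools by 4.9 × 1.6 = 7.84°C, giving 12.81°C.

12.81°C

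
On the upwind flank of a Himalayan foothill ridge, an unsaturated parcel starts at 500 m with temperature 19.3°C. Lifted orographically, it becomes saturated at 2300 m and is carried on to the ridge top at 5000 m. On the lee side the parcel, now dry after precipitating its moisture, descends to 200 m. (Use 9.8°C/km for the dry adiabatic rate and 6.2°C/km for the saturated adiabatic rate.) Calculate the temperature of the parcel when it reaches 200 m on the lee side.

31.96°C

500–2300 m, dry: Δz = 1.8 km ⇒ ΔT = -17.64°C; T = 1.66°C
2300–5000 m, saturated: Δz = 2.7 km ⇒ ΔT = -16.74°C; T = -15.08°C
5000–200 m, dry descent: Δz = 4.8 km ⇒ ΔT = +47.04°C; T = 31.96°C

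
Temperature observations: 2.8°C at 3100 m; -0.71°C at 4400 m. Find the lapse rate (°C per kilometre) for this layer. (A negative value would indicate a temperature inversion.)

2.7°C/km

Γ = −ΔT/Δz = (2.8 − (-0.71)) / (4400 − 3100) m
  = 3.51°C / 1.3 km = 2.7°C/km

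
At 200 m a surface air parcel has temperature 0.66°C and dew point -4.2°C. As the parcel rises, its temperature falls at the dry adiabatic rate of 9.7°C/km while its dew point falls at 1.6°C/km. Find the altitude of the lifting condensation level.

800 m

T and T_d converge at 9.7 − 1.6 = 8.1°C per km
Height above start = (0.66 − (-4.2)) / 8.1 = 0.6 km
LCL altitude = 200 m + 600 m = 800 m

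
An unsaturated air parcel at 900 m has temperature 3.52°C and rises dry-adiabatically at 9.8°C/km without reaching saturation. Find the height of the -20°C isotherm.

Height above start = (3.52 − (-20)) / 9.8 = 2.4 km
Altitude = 900 m + 2400 m = 3300 m

3300 m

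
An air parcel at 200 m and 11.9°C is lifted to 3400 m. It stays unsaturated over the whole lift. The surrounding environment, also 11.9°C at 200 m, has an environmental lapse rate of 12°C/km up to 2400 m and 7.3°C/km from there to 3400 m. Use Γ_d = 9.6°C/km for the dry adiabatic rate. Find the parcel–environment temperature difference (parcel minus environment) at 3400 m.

+2.98°C (parcel warmer than environment)

Parcel:
  From 200 m to 3400 m (dry): cools by 9.6 × 3.2 = 30.72°C, giving -18.82°C.
Environment:
  From 200 m to 2400 m (environment, lower layer): cools by 12 × 2.2 = 26.4°C, giving -14.5°C.
  From 2400 m to 3400 m (environment, upper layer): cools by 7.3 × 1 = 7.3°C, giving -21.8°C.
T_parcel − T_env = -18.82 − (-21.8) = +2.98°C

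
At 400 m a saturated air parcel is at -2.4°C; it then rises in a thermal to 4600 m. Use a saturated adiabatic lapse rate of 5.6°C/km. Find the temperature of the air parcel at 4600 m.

-25.92°C

Saturated adiabatic to 4600 m: -5.6 × 4.2 km = -23.52°C, so T = -25.92°C.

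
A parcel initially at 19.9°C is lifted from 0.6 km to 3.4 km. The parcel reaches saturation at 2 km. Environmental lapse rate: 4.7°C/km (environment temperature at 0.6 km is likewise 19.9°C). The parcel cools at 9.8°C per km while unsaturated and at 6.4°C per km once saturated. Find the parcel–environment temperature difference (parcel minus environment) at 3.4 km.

Parcel:
  Dry to 2000 m: -9.8 × 1.4 km = -13.72°C, so T = 6.18°C.
  Saturated to 3400 m: -6.4 × 1.4 km = -8.96°C, so T = -2.78°C.
Environment:
  Environment to 3400 m: -4.7 × 2.8 km = -13.16°C, so T = 6.74°C.
T_parcel − T_env = -2.78 − 6.74 = -9.52°C

-9.52°C (parcel cooler than environment)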